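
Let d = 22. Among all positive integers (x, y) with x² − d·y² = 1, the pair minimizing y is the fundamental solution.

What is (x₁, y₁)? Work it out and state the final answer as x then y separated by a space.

[4; 1,2,4,2,1,8] for √22; ℓ=6 ⇒ convergent index 5
step 0: (4, 1)  from 4·(1,0) + (0,1)
step 1: (5, 1)  from 1·(4,1) + (1,0)
step 2: (14, 3)  from 2·(5,1) + (4,1)
step 3: (61, 13)  from 4·(14,3) + (5,1)
step 4: (136, 29)  from 2·(61,13) + (14,3)
step 5: (197, 42)  from 1·(136,29) + (61,13)
→ (197, 42).  Check: 197²=38809, 22·42²=38808, difference 1.

197 42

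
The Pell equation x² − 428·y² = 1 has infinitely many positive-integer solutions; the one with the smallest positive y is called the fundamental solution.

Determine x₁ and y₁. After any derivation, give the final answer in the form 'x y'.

1850887 89466

√428 → a₀=20, period (1,2,4,1,5,10,5,1,4,2,1,40); ℓ=12 even so k=11
k=0  a_k=20  p_k/q_k = 20/1
…
k=4  a_k=1  p_k/q_k = 331/16
k=5  a_k=5  p_k/q_k = 1924/93
…
k=7  a_k=5  p_k/q_k = 99779/4823
…
k=10  a_k=2  p_k/q_k = 1273708/61567
k=11  a_k=1  p_k/q_k = 1850887/89466
(x₁, y₁) = (1850887, 89466);  1850887² − 428·89466² = 1 ✓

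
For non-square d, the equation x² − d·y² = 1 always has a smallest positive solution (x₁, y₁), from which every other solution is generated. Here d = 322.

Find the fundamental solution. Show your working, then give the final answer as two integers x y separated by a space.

323 18

[17; 1,16,1,34] for √322; ℓ=4 ⇒ convergent index 3
i=0: a=17 ⇒ p=17, q=1
i=1: a=1 ⇒ p=18, q=1
i=2: a=16 ⇒ p=305, q=17
i=3: a=1 ⇒ p=323, q=18
→ (323, 18).  Check: 323²=104329, 322·18²=104328, difference 1.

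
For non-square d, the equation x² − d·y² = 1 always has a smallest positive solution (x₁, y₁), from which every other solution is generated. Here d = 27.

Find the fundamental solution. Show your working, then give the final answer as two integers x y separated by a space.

√27 → a₀=5, period (5,10); ℓ=2 even so k=1
a_0=5:  p_0=5·1+0=5,  q_0=5·0+1=1
a_1=5:  p_1=5·5+1=26,  q_1=5·1+0=5
fundamental: x₁=26, y₁=5  (since 676 − 27·25 = 1)

26 5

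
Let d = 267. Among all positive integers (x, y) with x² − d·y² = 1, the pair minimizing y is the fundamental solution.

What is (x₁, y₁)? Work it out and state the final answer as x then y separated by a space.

√267 = [16; 2,1,15,1,2,32, …], period ℓ=6 (even) → k=5
i=0: a=16 ⇒ p=16, q=1
…
i=2: a=1 ⇒ p=49, q=3
i=3: a=15 ⇒ p=768, q=47
i=4: a=1 ⇒ p=817, q=50
i=5: a=2 ⇒ p=2402, q=147
(x₁, y₁) = (2402, 147);  2402² − 267·147² = 1 ✓

2402 147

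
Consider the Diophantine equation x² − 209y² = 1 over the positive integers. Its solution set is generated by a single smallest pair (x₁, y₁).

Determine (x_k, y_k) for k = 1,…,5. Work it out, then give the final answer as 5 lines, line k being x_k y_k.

[14; 2,5,3,2,3,5,2,28] for √209; ℓ=8 ⇒ convergent index 7
k=0  a_k=14  p_k/q_k = 14/1
k=1  a_k=2  p_k/q_k = 29/2
k=2  a_k=5  p_k/q_k = 159/11
…
k=4  a_k=2  p_k/q_k = 1171/81
…
k=6  a_k=5  p_k/q_k = 21266/1471
k=7  a_k=2  p_k/q_k = 46551/3220
→ (46551, 3220).  Check: 46551²=2166995601, 209·3220²=2166995600, difference 1.
k=2:  x_2 = 46551·46551+209·3220·3220 = 4333991201,  y_2 = 46551·3220+3220·46551 = 299788440
k=3:  x_3 = 46551·4333991201+209·3220·299788440 = 403503248748951,  y_3 = 46551·299788440+3220·4333991201 = 27910903337660
k=4:  x_4 = 46551·403503248748951+209·3220·27910903337660 = 37566959460690844801,  y_4 = 46551·27910903337660+3220·403503248748951 = 2598560922243032880
k=5:  x_5 = 46551·37566959460690844801+209·3220·2598560922243032880 = 3497559059305735783913751,  y_5 = 46551·2598560922243032880+3220·37566959460690844801 = 241931218954759943856100

46551 3220
4333991201 299788440
403503248748951 27910903337660
37566959460690844801 2598560922243032880
3497559059305735783913751 241931218954759943856100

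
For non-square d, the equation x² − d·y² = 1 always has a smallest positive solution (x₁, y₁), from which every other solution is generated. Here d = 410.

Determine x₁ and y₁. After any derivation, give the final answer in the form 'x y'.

√410 → a₀=20, period (4,40); ℓ=2 even so k=1
k=0  a_k=20  p_k/q_k = 20/1
k=1  a_k=4  p_k/q_k = 81/4
(x₁, y₁) = (81, 4);  81² − 410·4² = 1 ✓

81 4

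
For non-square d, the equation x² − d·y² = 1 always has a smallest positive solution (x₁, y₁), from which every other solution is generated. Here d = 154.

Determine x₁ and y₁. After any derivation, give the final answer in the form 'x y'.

[12; 2,2,3,1,2,1,3,2,2,24] for √154; ℓ=10 ⇒ convergent index 9
k=0  a_k=12  p_k/q_k = 12/1
k=1  a_k=2  p_k/q_k = 25/2
k=2  a_k=2  p_k/q_k = 62/5
k=3  a_k=3  p_k/q_k = 211/17
k=4  a_k=1  p_k/q_k = 273/22
…
k=6  a_k=1  p_k/q_k = 1030/83
k=7  a_k=3  p_k/q_k = 3847/310
k=8  a_k=2  p_k/q_k = 8724/703
k=9  a_k=2  p_k/q_k = 21295/1716
(x₁, y₁) = (21295, 1716);  21295² − 154·1716² = 1 ✓

21295 1716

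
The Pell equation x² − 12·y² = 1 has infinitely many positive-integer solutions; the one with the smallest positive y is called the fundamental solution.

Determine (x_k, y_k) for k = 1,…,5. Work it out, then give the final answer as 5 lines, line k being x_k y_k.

√12 → a₀=3, period (2,6); ℓ=2 even so k=1
i=0: a=3 ⇒ p=3, q=1
i=1: a=2 ⇒ p=7, q=2
(x₁, y₁) = (7, 2);  7² − 12·2² = 1 ✓
(7+2√12)^2 = 97 + 28√12
(7+2√12)^3 = 1351 + 390√12
(7+2√12)^4 = 18817 + 5432√12
(7+2√12)^5 = 262087 + 75658√12

7 2
97 28
1351 390
18817 5432
262087 75658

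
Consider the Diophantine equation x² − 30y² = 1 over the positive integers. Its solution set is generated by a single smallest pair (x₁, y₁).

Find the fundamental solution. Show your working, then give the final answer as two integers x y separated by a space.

√30 = [5; 2,10, …], period ℓ=2 (even) → k=1
step 0: (5, 1)  from 5·(1,0) + (0,1)
step 1: (11, 2)  from 2·(5,1) + (1,0)
(x₁, y₁) = (11, 2);  11² − 30·2² = 1 ✓

11 2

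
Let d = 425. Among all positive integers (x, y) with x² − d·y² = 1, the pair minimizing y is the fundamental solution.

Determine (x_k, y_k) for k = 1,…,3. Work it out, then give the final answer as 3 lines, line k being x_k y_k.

d=425: √d = [20; 1,1,1,1,1,1,40] (ℓ=7, odd), read p_13/q_13
step 0: (20, 1)  from 20·(1,0) + (0,1)
step 1: (21, 1)  from 1·(20,1) + (1,0)
step 2: (41, 2)  from 1·(21,1) + (20,1)
…
step 7: (10885, 528)  from 40·(268,13) + (165,8)
step 8: (11153, 541)  from 1·(10885,528) + (268,13)
…
step 12: (88420, 4289)  from 1·(55229,2679) + (33191,1610)
step 13: (143649, 6968)  from 1·(88420,4289) + (55229,2679)
fundamental: x₁=143649, y₁=6968  (since 20635035201 − 425·48553024 = 1)
(x_2, y_2) = (143649·143649 + 425·6968·6968, 143649·6968 + 6968·143649) = (41270070401, 2001892464)
(x_3, y_3) = (143649·41270070401 + 425·6968·2001892464, 143649·2001892464 + 6968·41270070401) = (11856808685922849, 575139701115304)

143649 6968
41270070401 2001892464
11856808685922849 575139701115304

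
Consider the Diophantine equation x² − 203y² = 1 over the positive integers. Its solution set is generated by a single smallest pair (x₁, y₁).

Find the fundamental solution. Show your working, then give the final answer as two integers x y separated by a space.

d=203: √d = [14; 4,28] (ℓ=2, even), read p_1/q_1
a_0=14:  p_0=14·1+0=14,  q_0=14·0+1=1
a_1=4:  p_1=4·14+1=57,  q_1=4·1+0=4
(x₁, y₁) = (57, 4);  57² − 203·4² = 1 ✓

57 4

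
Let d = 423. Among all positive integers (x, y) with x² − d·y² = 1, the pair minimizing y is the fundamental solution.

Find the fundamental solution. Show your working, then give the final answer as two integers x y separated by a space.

4607 224

[20; 1,1,3,4,3,1,1,40] for √423; ℓ=8 ⇒ convergent index 7
i=0: a=20 ⇒ p=20, q=1
…
i=2: a=1 ⇒ p=41, q=2
…
i=6: a=1 ⇒ p=2612, q=127
i=7: a=1 ⇒ p=4607, q=224
fundamental: x₁=4607, y₁=224  (since 21224449 − 423·50176 = 1)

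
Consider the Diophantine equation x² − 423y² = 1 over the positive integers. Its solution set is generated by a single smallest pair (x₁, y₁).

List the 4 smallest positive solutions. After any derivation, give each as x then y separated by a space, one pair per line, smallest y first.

4607 224
42448897 2063936
391124132351 19017106080
3603817713033217 175223613357184

√423 → a₀=20, period (1,1,3,4,3,1,1,40); ℓ=8 even so k=7
step 0: (20, 1)  from 20·(1,0) + (0,1)
step 1: (21, 1)  from 1·(20,1) + (1,0)
…
step 6: (2612, 127)  from 1·(1995,97) + (617,30)
step 7: (4607, 224)  from 1·(2612,127) + (1995,97)
(x₁, y₁) = (4607, 224);  4607² − 423·224² = 1 ✓
(4607+224√423)^2 = 42448897 + 2063936√423
(4607+224√423)^3 = 391124132351 + 19017106080√423
(4607+224√423)^4 = 3603817713033217 + 175223613357184√423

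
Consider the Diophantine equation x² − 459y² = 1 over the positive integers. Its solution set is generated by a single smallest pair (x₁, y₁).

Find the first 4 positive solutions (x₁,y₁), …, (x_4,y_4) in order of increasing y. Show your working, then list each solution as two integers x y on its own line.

[21; 2,2,1,4,21,4,1,2,2,42] for √459; ℓ=10 ⇒ convergent index 9
k=0  a_k=21  p_k/q_k = 21/1
…
k=2  a_k=2  p_k/q_k = 107/5
k=3  a_k=1  p_k/q_k = 150/7
k=4  a_k=4  p_k/q_k = 707/33
…
k=7  a_k=1  p_k/q_k = 75692/3533
k=8  a_k=2  p_k/q_k = 212079/9899
k=9  a_k=2  p_k/q_k = 499850/23331
fundamental: x₁=499850, y₁=23331  (since 249850022500 − 459·544335561 = 1)
(499850+23331√459)^2 = 499700044999 + 23324000700√459
(499850+23331√459)^3 = 499550134985000450 + 23317003499766669√459
(499850+23331√459)^4 = 499400269944005249820001 + 23310008398693414998600√459

499850 23331
499700044999 23324000700
499550134985000450 23317003499766669
499400269944005249820001 23310008398693414998600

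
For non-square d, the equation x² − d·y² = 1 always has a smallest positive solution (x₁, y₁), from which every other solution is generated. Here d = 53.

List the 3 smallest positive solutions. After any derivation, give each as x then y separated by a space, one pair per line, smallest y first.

[7; 3,1,1,3,14] for √53; ℓ=5 ⇒ convergent index 9
a_0=7:  p_0=7·1+0=7,  q_0=7·0+1=1
a_1=3:  p_1=3·7+1=22,  q_1=3·1+0=3
a_2=1:  p_2=1·22+7=29,  q_2=1·3+1=4
…
a_4=3:  p_4=3·51+29=182,  q_4=3·7+4=25
a_5=14:  p_5=14·182+51=2599,  q_5=14·25+7=357
a_6=3:  p_6=3·2599+182=7979,  q_6=3·357+25=1096
a_7=1:  p_7=1·7979+2599=10578,  q_7=1·1096+357=1453
a_8=1:  p_8=1·10578+7979=18557,  q_8=1·1453+1096=2549
a_9=3:  p_9=3·18557+10578=66249,  q_9=3·2549+1453=9100
fundamental: x₁=66249, y₁=9100  (since 4388930001 − 53·82810000 = 1)
k=2:  x_2 = 66249·66249+53·9100·9100 = 8777860001,  y_2 = 66249·9100+9100·66249 = 1205731800
k=3:  x_3 = 66249·8777860001+53·9100·1205731800 = 1163048894346249,  y_3 = 66249·1205731800+9100·8777860001 = 159757052027300

66249 9100
8777860001 1205731800
1163048894346249 159757052027300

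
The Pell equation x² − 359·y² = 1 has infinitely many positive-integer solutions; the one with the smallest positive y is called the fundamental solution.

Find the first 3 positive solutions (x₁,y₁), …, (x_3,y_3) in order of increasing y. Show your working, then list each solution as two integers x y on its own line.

d=359: √d = [18; 1,17,1,36] (ℓ=4, even), read p_3/q_3
step 0: (18, 1)  from 18·(1,0) + (0,1)
step 1: (19, 1)  from 1·(18,1) + (1,0)
step 2: (341, 18)  from 17·(19,1) + (18,1)
step 3: (360, 19)  from 1·(341,18) + (19,1)
(x₁, y₁) = (360, 19);  360² − 359·19² = 1 ✓
(360+19√359)^2 = 259199 + 13680√359
(360+19√359)^3 = 186622920 + 9849581√359

360 19
259199 13680
186622920 9849581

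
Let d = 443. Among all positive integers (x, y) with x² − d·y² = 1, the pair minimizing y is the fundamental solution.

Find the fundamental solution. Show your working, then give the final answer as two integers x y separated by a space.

442 21

[21; 21,42] for √443; ℓ=2 ⇒ convergent index 1
a_0=21:  p_0=21·1+0=21,  q_0=21·0+1=1
a_1=21:  p_1=21·21+1=442,  q_1=21·1+0=21
(x₁, y₁) = (442, 21);  442² − 443·21² = 1 ✓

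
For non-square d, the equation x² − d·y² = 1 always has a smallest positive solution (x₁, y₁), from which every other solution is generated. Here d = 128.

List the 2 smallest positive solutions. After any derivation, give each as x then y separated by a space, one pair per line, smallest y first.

577 51
665857 58854

√128 = [11; 3,5,3,22, …], period ℓ=4 (even) → k=3
a_0=11:  p_0=11·1+0=11,  q_0=11·0+1=1
…
a_2=5:  p_2=5·34+11=181,  q_2=5·3+1=16
a_3=3:  p_3=3·181+34=577,  q_3=3·16+3=51
fundamental: x₁=577, y₁=51  (since 332929 − 128·2601 = 1)
k=2:  x_2 = 577·577+128·51·51 = 665857,  y_2 = 577·51+51·577 = 58854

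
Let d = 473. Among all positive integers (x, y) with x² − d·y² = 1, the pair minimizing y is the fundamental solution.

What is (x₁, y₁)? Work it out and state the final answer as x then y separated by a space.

87 4

√473 → a₀=21, period (1,2,1,42); ℓ=4 even so k=3
k=0  a_k=21  p_k/q_k = 21/1
…
k=2  a_k=2  p_k/q_k = 65/3
k=3  a_k=1  p_k/q_k = 87/4
fundamental: x₁=87, y₁=4  (since 7569 − 473·16 = 1)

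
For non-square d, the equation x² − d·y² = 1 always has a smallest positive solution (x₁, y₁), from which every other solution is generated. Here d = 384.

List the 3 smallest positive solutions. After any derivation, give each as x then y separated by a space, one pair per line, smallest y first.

√384 = [19; 1,1,2,9,2,1,1,38, …], period ℓ=8 (even) → k=7
i=0: a=19 ⇒ p=19, q=1
i=1: a=1 ⇒ p=20, q=1
…
i=6: a=1 ⇒ p=2861, q=146
i=7: a=1 ⇒ p=4801, q=245
fundamental: x₁=4801, y₁=245  (since 23049601 − 384·60025 = 1)
k=2:  x_2 = 4801·4801+384·245·245 = 46099201,  y_2 = 4801·245+245·4801 = 2352490
k=3:  x_3 = 4801·46099201+384·245·2352490 = 442644523201,  y_3 = 4801·2352490+245·46099201 = 22588608735

4801 245
46099201 2352490
442644523201 22588608735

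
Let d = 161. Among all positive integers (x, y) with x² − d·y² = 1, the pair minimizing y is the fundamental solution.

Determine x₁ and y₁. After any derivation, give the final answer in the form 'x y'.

11775 928

√161 = [12; 1,2,4,1,2,1,4,2,1,24, …], period ℓ=10 (even) → k=9
step 0: (12, 1)  from 12·(1,0) + (0,1)
step 1: (13, 1)  from 1·(12,1) + (1,0)
step 2: (38, 3)  from 2·(13,1) + (12,1)
…
step 4: (203, 16)  from 1·(165,13) + (38,3)
step 5: (571, 45)  from 2·(203,16) + (165,13)
…
step 7: (3667, 289)  from 4·(774,61) + (571,45)
step 8: (8108, 639)  from 2·(3667,289) + (774,61)
step 9: (11775, 928)  from 1·(8108,639) + (3667,289)
(x₁, y₁) = (11775, 928);  11775² − 161·928² = 1 ✓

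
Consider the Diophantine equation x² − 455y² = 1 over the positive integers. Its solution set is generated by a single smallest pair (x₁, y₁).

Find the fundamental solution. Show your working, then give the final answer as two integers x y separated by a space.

√455 = [21; 3,42, …], period ℓ=2 (even) → k=1
step 0: (21, 1)  from 21·(1,0) + (0,1)
step 1: (64, 3)  from 3·(21,1) + (1,0)
(x₁, y₁) = (64, 3);  64² − 455·3² = 1 ✓

64 3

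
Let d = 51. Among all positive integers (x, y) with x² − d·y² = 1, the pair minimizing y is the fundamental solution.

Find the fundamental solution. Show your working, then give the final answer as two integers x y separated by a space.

√51 → a₀=7, period (7,14); ℓ=2 even so k=1
a_0=7:  p_0=7·1+0=7,  q_0=7·0+1=1
a_1=7:  p_1=7·7+1=50,  q_1=7·1+0=7
→ (50, 7).  Check: 50²=2500, 51·7²=2499, difference 1.

50 7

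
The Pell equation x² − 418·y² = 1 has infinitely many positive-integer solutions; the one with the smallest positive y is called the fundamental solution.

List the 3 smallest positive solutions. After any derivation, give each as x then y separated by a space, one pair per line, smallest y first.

33857 1656
2292592897 112134384
155240635393601 7593067676520

d=418: √d = [20; 2,4,20,4,2,40] (ℓ=6, even), read p_5/q_5
a_0=20:  p_0=20·1+0=20,  q_0=20·0+1=1
a_1=2:  p_1=2·20+1=41,  q_1=2·1+0=2
a_2=4:  p_2=4·41+20=184,  q_2=4·2+1=9
a_3=20:  p_3=20·184+41=3721,  q_3=20·9+2=182
a_4=4:  p_4=4·3721+184=15068,  q_4=4·182+9=737
a_5=2:  p_5=2·15068+3721=33857,  q_5=2·737+182=1656
→ (33857, 1656).  Check: 33857²=1146296449, 418·1656²=1146296448, difference 1.
n=2: (33857,1656)∘(33857,1656) = (33857·33857+418·1656·1656, 33857·1656+1656·33857) = (2292592897,112134384)
n=3: (2292592897,112134384)∘(33857,1656) = (33857·2292592897+418·1656·112134384, 33857·112134384+1656·2292592897) = (155240635393601,7593067676520)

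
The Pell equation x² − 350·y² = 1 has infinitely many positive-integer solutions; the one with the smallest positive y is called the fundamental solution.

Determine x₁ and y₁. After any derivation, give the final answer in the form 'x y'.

449 24

√350 = [18; 1,2,2,2,1,36, …], period ℓ=6 (even) → k=5
i=0: a=18 ⇒ p=18, q=1
…
i=3: a=2 ⇒ p=131, q=7
i=4: a=2 ⇒ p=318, q=17
i=5: a=1 ⇒ p=449, q=24
fundamental: x₁=449, y₁=24  (since 201601 − 350·576 = 1)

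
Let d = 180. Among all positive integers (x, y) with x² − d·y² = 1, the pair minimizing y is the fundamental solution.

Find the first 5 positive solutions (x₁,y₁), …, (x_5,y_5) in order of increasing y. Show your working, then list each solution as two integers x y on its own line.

161 12
51841 3864
16692641 1244196
5374978561 400627248
1730726404001 129000729660

[13; 2,2,2,26] for √180; ℓ=4 ⇒ convergent index 3
i=0: a=13 ⇒ p=13, q=1
i=1: a=2 ⇒ p=27, q=2
i=2: a=2 ⇒ p=67, q=5
i=3: a=2 ⇒ p=161, q=12
(x₁, y₁) = (161, 12);  161² − 180·12² = 1 ✓
n=2: (161,12)∘(161,12) = (161·161+180·12·12, 161·12+12·161) = (51841,3864)
n=3: (51841,3864)∘(161,12) = (161·51841+180·12·3864, 161·3864+12·51841) = (16692641,1244196)
n=4: (16692641,1244196)∘(161,12) = (161·16692641+180·12·1244196, 161·1244196+12·16692641) = (5374978561,400627248)
n=5: (5374978561,400627248)∘(161,12) = (161·5374978561+180·12·400627248, 161·400627248+12·5374978561) = (1730726404001,129000729660)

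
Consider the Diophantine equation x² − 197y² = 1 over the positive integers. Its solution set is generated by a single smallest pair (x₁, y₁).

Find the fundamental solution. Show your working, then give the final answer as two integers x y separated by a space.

d=197: √d = [14; 28] (ℓ=1, odd), read p_1/q_1
i=0: a=14 ⇒ p=14, q=1
i=1: a=28 ⇒ p=393, q=28
fundamental: x₁=393, y₁=28  (since 154449 − 197·784 = 1)

393 28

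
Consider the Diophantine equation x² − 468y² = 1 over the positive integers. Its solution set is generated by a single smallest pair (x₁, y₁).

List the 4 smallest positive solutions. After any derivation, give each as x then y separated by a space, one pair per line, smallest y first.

649 30
842401 38940
1093435849 50544090
1419278889601 65606189880

√468 = [21; 1,1,1,2,1,1,1,42, …], period ℓ=8 (even) → k=7
k=0  a_k=21  p_k/q_k = 21/1
…
k=5  a_k=1  p_k/q_k = 238/11
k=6  a_k=1  p_k/q_k = 411/19
k=7  a_k=1  p_k/q_k = 649/30
→ (649, 30).  Check: 649²=421201, 468·30²=421200, difference 1.
k=2:  x_2 = 649·649+468·30·30 = 842401,  y_2 = 649·30+30·649 = 38940
k=3:  x_3 = 649·842401+468·30·38940 = 1093435849,  y_3 = 649·38940+30·842401 = 50544090
k=4:  x_4 = 649·1093435849+468·30·50544090 = 1419278889601,  y_4 = 649·50544090+30·1093435849 = 65606189880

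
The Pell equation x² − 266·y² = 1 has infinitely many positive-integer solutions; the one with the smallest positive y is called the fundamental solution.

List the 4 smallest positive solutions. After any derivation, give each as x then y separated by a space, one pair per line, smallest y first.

√266 → a₀=16, period (3,4,3,32); ℓ=4 even so k=3
step 0: (16, 1)  from 16·(1,0) + (0,1)
step 1: (49, 3)  from 3·(16,1) + (1,0)
step 2: (212, 13)  from 4·(49,3) + (16,1)
step 3: (685, 42)  from 3·(212,13) + (49,3)
fundamental: x₁=685, y₁=42  (since 469225 − 266·1764 = 1)
n=2: (685,42)∘(685,42) = (685·685+266·42·42, 685·42+42·685) = (938449,57540)
n=3: (938449,57540)∘(685,42) = (685·938449+266·42·57540, 685·57540+42·938449) = (1285674445,78829758)
n=4: (1285674445,78829758)∘(685,42) = (685·1285674445+266·42·78829758, 685·78829758+42·1285674445) = (1761373051201,107996710920)

685 42
938449 57540
1285674445 78829758
1761373051201 107996710920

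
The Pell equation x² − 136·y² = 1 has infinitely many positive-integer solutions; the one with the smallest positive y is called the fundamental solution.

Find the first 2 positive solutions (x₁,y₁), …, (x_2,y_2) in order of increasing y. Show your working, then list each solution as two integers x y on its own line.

35 3
2449 210

√136 → a₀=11, period (1,1,1,22); ℓ=4 even so k=3
k=0  a_k=11  p_k/q_k = 11/1
k=1  a_k=1  p_k/q_k = 12/1
k=2  a_k=1  p_k/q_k = 23/2
k=3  a_k=1  p_k/q_k = 35/3
fundamental: x₁=35, y₁=3  (since 1225 − 136·9 = 1)
(35+3√136)^2 = 2449 + 210√136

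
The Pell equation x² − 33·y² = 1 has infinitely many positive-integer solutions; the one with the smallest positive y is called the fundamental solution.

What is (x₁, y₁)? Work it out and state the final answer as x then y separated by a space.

d=33: √d = [5; 1,2,1,10] (ℓ=4, even), read p_3/q_3
a_0=5:  p_0=5·1+0=5,  q_0=5·0+1=1
a_1=1:  p_1=1·5+1=6,  q_1=1·1+0=1
a_2=2:  p_2=2·6+5=17,  q_2=2·1+1=3
a_3=1:  p_3=1·17+6=23,  q_3=1·3+1=4
fundamental: x₁=23, y₁=4  (since 529 − 33·16 = 1)

23 4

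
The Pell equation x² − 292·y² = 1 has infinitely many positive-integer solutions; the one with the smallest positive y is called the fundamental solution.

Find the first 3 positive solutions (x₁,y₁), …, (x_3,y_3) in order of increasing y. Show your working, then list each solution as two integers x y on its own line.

2281249 133500
10408194000001 609093483000
47487364308614281249 2778987798000400500

d=292: √d = [17; 11,2,1,3,8,3,1,2,11,34] (ℓ=10, even), read p_9/q_9
k=0  a_k=17  p_k/q_k = 17/1
k=1  a_k=11  p_k/q_k = 188/11
k=2  a_k=2  p_k/q_k = 393/23
k=3  a_k=1  p_k/q_k = 581/34
k=4  a_k=3  p_k/q_k = 2136/125
k=5  a_k=8  p_k/q_k = 17669/1034
k=6  a_k=3  p_k/q_k = 55143/3227
k=7  a_k=1  p_k/q_k = 72812/4261
k=8  a_k=2  p_k/q_k = 200767/11749
k=9  a_k=11  p_k/q_k = 2281249/133500
fundamental: x₁=2281249, y₁=133500  (since 5204097000001 − 292·17822250000 = 1)
(x_2, y_2) = (2281249·2281249 + 292·133500·133500, 2281249·133500 + 133500·2281249) = (10408194000001, 609093483000)
(x_3, y_3) = (2281249·10408194000001 + 292·133500·609093483000, 2281249·609093483000 + 133500·10408194000001) = (47487364308614281249, 2778987798000400500)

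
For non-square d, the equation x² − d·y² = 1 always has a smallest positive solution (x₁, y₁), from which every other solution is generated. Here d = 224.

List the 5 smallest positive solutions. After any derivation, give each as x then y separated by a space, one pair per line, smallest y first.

15 1
449 30
13455 899
403201 26940
12082575 807301

[14; 1,28] for √224; ℓ=2 ⇒ convergent index 1
k=0  a_k=14  p_k/q_k = 14/1
k=1  a_k=1  p_k/q_k = 15/1
→ (15, 1).  Check: 15²=225, 224·1²=224, difference 1.
k=2:  x_2 = 15·15+224·1·1 = 449,  y_2 = 15·1+1·15 = 30
k=3:  x_3 = 15·449+224·1·30 = 13455,  y_3 = 15·30+1·449 = 899
k=4:  x_4 = 15·13455+224·1·899 = 403201,  y_4 = 15·899+1·13455 = 26940
k=5:  x_5 = 15·403201+224·1·26940 = 12082575,  y_5 = 15·26940+1·403201 = 807301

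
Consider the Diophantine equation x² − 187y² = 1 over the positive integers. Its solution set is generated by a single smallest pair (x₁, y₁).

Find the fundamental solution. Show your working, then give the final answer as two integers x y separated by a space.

1682 123

d=187: √d = [13; 1,2,13,2,1,26] (ℓ=6, even), read p_5/q_5
a_0=13:  p_0=13·1+0=13,  q_0=13·0+1=1
…
a_3=13:  p_3=13·41+14=547,  q_3=13·3+1=40
a_4=2:  p_4=2·547+41=1135,  q_4=2·40+3=83
a_5=1:  p_5=1·1135+547=1682,  q_5=1·83+40=123
(x₁, y₁) = (1682, 123);  1682² − 187·123² = 1 ✓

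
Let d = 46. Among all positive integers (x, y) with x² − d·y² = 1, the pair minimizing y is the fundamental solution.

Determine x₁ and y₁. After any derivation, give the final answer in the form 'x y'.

24335 3588

√46 → a₀=6, period (1,3,1,1,2,6,2,1,1,3,1,12); ℓ=12 even so k=11
a_0=6:  p_0=6·1+0=6,  q_0=6·0+1=1
a_1=1:  p_1=1·6+1=7,  q_1=1·1+0=1
…
a_3=1:  p_3=1·27+7=34,  q_3=1·4+1=5
a_4=1:  p_4=1·34+27=61,  q_4=1·5+4=9
a_5=2:  p_5=2·61+34=156,  q_5=2·9+5=23
…
a_8=1:  p_8=1·2150+997=3147,  q_8=1·317+147=464
…
a_10=3:  p_10=3·5297+3147=19038,  q_10=3·781+464=2807
a_11=1:  p_11=1·19038+5297=24335,  q_11=1·2807+781=3588
→ (24335, 3588).  Check: 24335²=592192225, 46·3588²=592192224, difference 1.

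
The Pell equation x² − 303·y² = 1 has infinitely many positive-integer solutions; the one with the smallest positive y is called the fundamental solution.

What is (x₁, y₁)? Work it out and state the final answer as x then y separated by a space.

2524 145

√303 = [17; 2,2,5,2,2,34, …], period ℓ=6 (even) → k=5
i=0: a=17 ⇒ p=17, q=1
…
i=2: a=2 ⇒ p=87, q=5
i=3: a=5 ⇒ p=470, q=27
i=4: a=2 ⇒ p=1027, q=59
i=5: a=2 ⇒ p=2524, q=145
→ (2524, 145).  Check: 2524²=6370576, 303·145²=6370575, difference 1.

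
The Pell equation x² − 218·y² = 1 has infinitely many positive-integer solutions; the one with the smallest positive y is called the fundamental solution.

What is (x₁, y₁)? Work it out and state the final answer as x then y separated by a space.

[14; 1,3,3,1,28] for √218; ℓ=5 ⇒ convergent index 9
k=0  a_k=14  p_k/q_k = 14/1
k=1  a_k=1  p_k/q_k = 15/1
…
k=5  a_k=28  p_k/q_k = 7220/489
…
k=7  a_k=3  p_k/q_k = 29633/2007
k=8  a_k=3  p_k/q_k = 96370/6527
k=9  a_k=1  p_k/q_k = 126003/8534
(x₁, y₁) = (126003, 8534);  126003² − 218·8534² = 1 ✓

126003 8534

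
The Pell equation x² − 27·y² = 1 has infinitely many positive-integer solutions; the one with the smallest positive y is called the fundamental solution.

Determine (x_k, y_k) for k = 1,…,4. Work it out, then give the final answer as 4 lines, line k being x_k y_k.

√27 = [5; 5,10, …], period ℓ=2 (even) → k=1
k=0  a_k=5  p_k/q_k = 5/1
k=1  a_k=5  p_k/q_k = 26/5
→ (26, 5).  Check: 26²=676, 27·5²=675, difference 1.
k=2:  x_2 = 26·26+27·5·5 = 1351,  y_2 = 26·5+5·26 = 260
k=3:  x_3 = 26·1351+27·5·260 = 70226,  y_3 = 26·260+5·1351 = 13515
k=4:  x_4 = 26·70226+27·5·13515 = 3650401,  y_4 = 26·13515+5·70226 = 702520

26 5
1351 260
70226 13515
3650401 702520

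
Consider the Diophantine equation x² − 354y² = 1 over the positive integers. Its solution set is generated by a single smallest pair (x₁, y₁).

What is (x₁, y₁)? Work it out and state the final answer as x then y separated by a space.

√354 → a₀=18, period (1,4,2,2,18,2,2,4,1,36); ℓ=10 even so k=9
step 0: (18, 1)  from 18·(1,0) + (0,1)
…
step 5: (9351, 497)  from 18·(508,27) + (207,11)
…
step 8: (210294, 11177)  from 4·(47771,2539) + (19210,1021)
step 9: (258065, 13716)  from 1·(210294,11177) + (47771,2539)
fundamental: x₁=258065, y₁=13716  (since 66597544225 − 354·188128656 = 1)

258065 13716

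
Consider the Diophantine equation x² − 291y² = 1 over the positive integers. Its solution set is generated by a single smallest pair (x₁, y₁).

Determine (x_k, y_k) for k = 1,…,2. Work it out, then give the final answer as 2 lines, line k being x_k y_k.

[17; 17,34] for √291; ℓ=2 ⇒ convergent index 1
step 0: (17, 1)  from 17·(1,0) + (0,1)
step 1: (290, 17)  from 17·(17,1) + (1,0)
fundamental: x₁=290, y₁=17  (since 84100 − 291·289 = 1)
(290+17√291)^2 = 168199 + 9860√291

290 17
168199 9860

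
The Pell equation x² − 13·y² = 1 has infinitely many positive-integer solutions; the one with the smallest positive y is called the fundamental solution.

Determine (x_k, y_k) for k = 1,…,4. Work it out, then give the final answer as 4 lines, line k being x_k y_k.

649 180
842401 233640
1093435849 303264540
1419278889601 393637139280

[3; 1,1,1,1,6] for √13; ℓ=5 ⇒ convergent index 9
k=0  a_k=3  p_k/q_k = 3/1
k=1  a_k=1  p_k/q_k = 4/1
…
k=7  a_k=1  p_k/q_k = 256/71
k=8  a_k=1  p_k/q_k = 393/109
k=9  a_k=1  p_k/q_k = 649/180
fundamental: x₁=649, y₁=180  (since 421201 − 13·32400 = 1)
(649+180√13)^2 = 842401 + 233640√13
(649+180√13)^3 = 1093435849 + 303264540√13
(649+180√13)^4 = 1419278889601 + 393637139280√13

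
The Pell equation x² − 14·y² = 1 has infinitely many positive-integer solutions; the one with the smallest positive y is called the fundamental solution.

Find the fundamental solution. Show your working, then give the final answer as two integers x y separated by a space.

15 4

d=14: √d = [3; 1,2,1,6] (ℓ=4, even), read p_3/q_3
k=0  a_k=3  p_k/q_k = 3/1
…
k=2  a_k=2  p_k/q_k = 11/3
k=3  a_k=1  p_k/q_k = 15/4
fundamental: x₁=15, y₁=4  (since 225 − 14·16 = 1)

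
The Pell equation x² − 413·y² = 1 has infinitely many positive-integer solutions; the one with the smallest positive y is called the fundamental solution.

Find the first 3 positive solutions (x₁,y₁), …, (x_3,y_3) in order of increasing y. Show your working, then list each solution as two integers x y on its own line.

√413 → a₀=20, period (3,9,1,4,1,9,3,40); ℓ=8 even so k=7
i=0: a=20 ⇒ p=20, q=1
…
i=2: a=9 ⇒ p=569, q=28
…
i=6: a=9 ⇒ p=36560, q=1799
i=7: a=3 ⇒ p=113399, q=5580
→ (113399, 5580).  Check: 113399²=12859333201, 413·5580²=12859333200, difference 1.
(113399+5580√413)^2 = 25718666401 + 1265532840√413
(113399+5580√413)^3 = 5832942102300599 + 287020317040740√413

113399 5580
25718666401 1265532840
5832942102300599 287020317040740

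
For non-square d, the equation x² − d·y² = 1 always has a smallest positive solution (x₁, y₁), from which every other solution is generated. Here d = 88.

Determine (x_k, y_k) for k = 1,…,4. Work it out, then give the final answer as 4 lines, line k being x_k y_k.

[9; 2,1,1,1,2,18] for √88; ℓ=6 ⇒ convergent index 5
i=0: a=9 ⇒ p=9, q=1
…
i=2: a=1 ⇒ p=28, q=3
…
i=4: a=1 ⇒ p=75, q=8
i=5: a=2 ⇒ p=197, q=21
→ (197, 21).  Check: 197²=38809, 88·21²=38808, difference 1.
(x_2, y_2) = (197·197 + 88·21·21, 197·21 + 21·197) = (77617, 8274)
(x_3, y_3) = (197·77617 + 88·21·8274, 197·8274 + 21·77617) = (30580901, 3259935)
(x_4, y_4) = (197·30580901 + 88·21·3259935, 197·3259935 + 21·30580901) = (12048797377, 1284406116)

197 21
77617 8274
30580901 3259935
12048797377 1284406116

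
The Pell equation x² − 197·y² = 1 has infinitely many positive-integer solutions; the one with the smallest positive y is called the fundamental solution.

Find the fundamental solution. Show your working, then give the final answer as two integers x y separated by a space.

√197 = [14; 28, …], period ℓ=1 (odd) → k=1
i=0: a=14 ⇒ p=14, q=1
i=1: a=28 ⇒ p=393, q=28
(x₁, y₁) = (393, 28);  393² − 197·28² = 1 ✓

393 28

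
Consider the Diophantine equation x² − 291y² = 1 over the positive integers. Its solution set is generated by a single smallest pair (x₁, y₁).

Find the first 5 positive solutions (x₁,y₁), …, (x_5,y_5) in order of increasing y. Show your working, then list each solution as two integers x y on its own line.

d=291: √d = [17; 17,34] (ℓ=2, even), read p_1/q_1
i=0: a=17 ⇒ p=17, q=1
i=1: a=17 ⇒ p=290, q=17
(x₁, y₁) = (290, 17);  290² − 291·17² = 1 ✓
k=2:  x_2 = 290·290+291·17·17 = 168199,  y_2 = 290·17+17·290 = 9860
k=3:  x_3 = 290·168199+291·17·9860 = 97555130,  y_3 = 290·9860+17·168199 = 5718783
k=4:  x_4 = 290·97555130+291·17·5718783 = 56581807201,  y_4 = 290·5718783+17·97555130 = 3316884280
k=5:  x_5 = 290·56581807201+291·17·3316884280 = 32817350621450,  y_5 = 290·3316884280+17·56581807201 = 1923787163617

290 17
168199 9860
97555130 5718783
56581807201 3316884280
32817350621450 1923787163617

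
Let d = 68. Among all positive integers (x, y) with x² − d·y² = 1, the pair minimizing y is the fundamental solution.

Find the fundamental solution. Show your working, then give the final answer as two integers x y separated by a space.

33 4

√68 = [8; 4,16, …], period ℓ=2 (even) → k=1
step 0: (8, 1)  from 8·(1,0) + (0,1)
step 1: (33, 4)  from 4·(8,1) + (1,0)
fundamental: x₁=33, y₁=4  (since 1089 − 68·16 = 1)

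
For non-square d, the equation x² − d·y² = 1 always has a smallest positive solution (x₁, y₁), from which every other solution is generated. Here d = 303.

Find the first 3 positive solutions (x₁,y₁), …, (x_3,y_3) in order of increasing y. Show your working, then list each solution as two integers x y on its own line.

2524 145
12741151 731960
64317327724 3694933935

√303 = [17; 2,2,5,2,2,34, …], period ℓ=6 (even) → k=5
step 0: (17, 1)  from 17·(1,0) + (0,1)
step 1: (35, 2)  from 2·(17,1) + (1,0)
…
step 4: (1027, 59)  from 2·(470,27) + (87,5)
step 5: (2524, 145)  from 2·(1027,59) + (470,27)
(x₁, y₁) = (2524, 145);  2524² − 303·145² = 1 ✓
k=2:  x_2 = 2524·2524+303·145·145 = 12741151,  y_2 = 2524·145+145·2524 = 731960
k=3:  x_3 = 2524·12741151+303·145·731960 = 64317327724,  y_3 = 2524·731960+145·12741151 = 3694933935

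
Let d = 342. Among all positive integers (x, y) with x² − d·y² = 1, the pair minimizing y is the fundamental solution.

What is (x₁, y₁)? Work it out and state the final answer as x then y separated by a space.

37 2

√342 → a₀=18, period (2,36); ℓ=2 even so k=1
a_0=18:  p_0=18·1+0=18,  q_0=18·0+1=1
a_1=2:  p_1=2·18+1=37,  q_1=2·1+0=2
fundamental: x₁=37, y₁=2  (since 1369 − 342·4 = 1)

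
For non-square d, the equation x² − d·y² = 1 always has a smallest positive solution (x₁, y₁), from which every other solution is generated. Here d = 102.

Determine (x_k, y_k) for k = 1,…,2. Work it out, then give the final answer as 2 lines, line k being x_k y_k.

101 10
20401 2020

d=102: √d = [10; 10,20] (ℓ=2, even), read p_1/q_1
step 0: (10, 1)  from 10·(1,0) + (0,1)
step 1: (101, 10)  from 10·(10,1) + (1,0)
fundamental: x₁=101, y₁=10  (since 10201 − 102·100 = 1)
(x_2, y_2) = (101·101 + 102·10·10, 101·10 + 10·101) = (20401, 2020)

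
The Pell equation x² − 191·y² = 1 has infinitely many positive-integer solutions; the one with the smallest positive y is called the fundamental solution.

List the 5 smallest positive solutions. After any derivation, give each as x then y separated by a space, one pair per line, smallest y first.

8994000 650783
161784071999999 11706284604000
2910171887135973018000 210572647456751349217
52348171905801720863712000001 3787780782452031563430792000
941638916241558444724564320044970000 68134600714746933190345629744650783

√191 = [13; 1,4,1,1,3,…,4,1,26, …], period ℓ=16 (even) → k=15
a_0=13:  p_0=13·1+0=13,  q_0=13·0+1=1
a_1=1:  p_1=1·13+1=14,  q_1=1·1+0=1
a_2=4:  p_2=4·14+13=69,  q_2=4·1+1=5
a_3=1:  p_3=1·69+14=83,  q_3=1·5+1=6
a_4=1:  p_4=1·83+69=152,  q_4=1·6+5=11
a_5=3:  p_5=3·152+83=539,  q_5=3·11+6=39
…
a_7=2:  p_7=2·1230+539=2999,  q_7=2·89+39=217
a_8=13:  p_8=13·2999+1230=40217,  q_8=13·217+89=2910
a_9=2:  p_9=2·40217+2999=83433,  q_9=2·2910+217=6037
a_10=2:  p_10=2·83433+40217=207083,  q_10=2·6037+2910=14984
a_11=3:  p_11=3·207083+83433=704682,  q_11=3·14984+6037=50989
a_12=1:  p_12=1·704682+207083=911765,  q_12=1·50989+14984=65973
a_13=1:  p_13=1·911765+704682=1616447,  q_13=1·65973+50989=116962
a_14=4:  p_14=4·1616447+911765=7377553,  q_14=4·116962+65973=533821
a_15=1:  p_15=1·7377553+1616447=8994000,  q_15=1·533821+116962=650783
→ (8994000, 650783).  Check: 8994000²=80892036000000, 191·650783²=80892035999999, difference 1.
n=2: (8994000,650783)∘(8994000,650783) = (8994000·8994000+191·650783·650783, 8994000·650783+650783·8994000) = (161784071999999,11706284604000)
n=3: (161784071999999,11706284604000)∘(8994000,650783) = (8994000·161784071999999+191·650783·11706284604000, 8994000·11706284604000+650783·161784071999999) = (2910171887135973018000,210572647456751349217)
n=4: (2910171887135973018000,210572647456751349217)∘(8994000,650783) = (8994000·2910171887135973018000+191·650783·210572647456751349217, 8994000·210572647456751349217+650783·2910171887135973018000) = (52348171905801720863712000001,3787780782452031563430792000)
n=5: (52348171905801720863712000001,3787780782452031563430792000)∘(8994000,650783) = (8994000·52348171905801720863712000001+191·650783·3787780782452031563430792000, 8994000·3787780782452031563430792000+650783·52348171905801720863712000001) = (941638916241558444724564320044970000,68134600714746933190345629744650783)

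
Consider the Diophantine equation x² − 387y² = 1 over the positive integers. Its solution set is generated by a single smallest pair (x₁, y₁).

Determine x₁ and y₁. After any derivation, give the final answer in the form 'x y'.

d=387: √d = [19; 1,2,19,2,1,38] (ℓ=6, even), read p_5/q_5
step 0: (19, 1)  from 19·(1,0) + (0,1)
…
step 2: (59, 3)  from 2·(20,1) + (19,1)
step 3: (1141, 58)  from 19·(59,3) + (20,1)
step 4: (2341, 119)  from 2·(1141,58) + (59,3)
step 5: (3482, 177)  from 1·(2341,119) + (1141,58)
fundamental: x₁=3482, y₁=177  (since 12124324 − 387·31329 = 1)

3482 177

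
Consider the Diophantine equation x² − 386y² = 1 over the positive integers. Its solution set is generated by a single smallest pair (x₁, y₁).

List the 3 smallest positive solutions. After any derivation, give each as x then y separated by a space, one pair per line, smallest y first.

111555 5678
24889036049 1266818580
5552992832780835 282639893378122

√386 = [19; 1,1,1,4,1,18,1,4,1,1,1,38, …], period ℓ=12 (even) → k=11
k=0  a_k=19  p_k/q_k = 19/1
k=1  a_k=1  p_k/q_k = 20/1
k=2  a_k=1  p_k/q_k = 39/2
k=3  a_k=1  p_k/q_k = 59/3
…
k=5  a_k=1  p_k/q_k = 334/17
k=6  a_k=18  p_k/q_k = 6287/320
…
k=8  a_k=4  p_k/q_k = 32771/1668
…
k=10  a_k=1  p_k/q_k = 72163/3673
k=11  a_k=1  p_k/q_k = 111555/5678
fundamental: x₁=111555, y₁=5678  (since 12444518025 − 386·32239684 = 1)
k=2:  x_2 = 111555·111555+386·5678·5678 = 24889036049,  y_2 = 111555·5678+5678·111555 = 1266818580
k=3:  x_3 = 111555·24889036049+386·5678·1266818580 = 5552992832780835,  y_3 = 111555·1266818580+5678·24889036049 = 282639893378122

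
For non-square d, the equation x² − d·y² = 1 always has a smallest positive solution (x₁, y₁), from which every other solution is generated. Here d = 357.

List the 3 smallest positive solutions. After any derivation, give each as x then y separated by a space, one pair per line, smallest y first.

[18; 1,8,2,8,1,36] for √357; ℓ=6 ⇒ convergent index 5
step 0: (18, 1)  from 18·(1,0) + (0,1)
…
step 2: (170, 9)  from 8·(19,1) + (18,1)
…
step 4: (3042, 161)  from 8·(359,19) + (170,9)
step 5: (3401, 180)  from 1·(3042,161) + (359,19)
(x₁, y₁) = (3401, 180);  3401² − 357·180² = 1 ✓
(x_2, y_2) = (3401·3401 + 357·180·180, 3401·180 + 180·3401) = (23133601, 1224360)
(x_3, y_3) = (3401·23133601 + 357·180·1224360, 3401·1224360 + 180·23133601) = (157354750601, 8328096540)

3401 180
23133601 1224360
157354750601 8328096540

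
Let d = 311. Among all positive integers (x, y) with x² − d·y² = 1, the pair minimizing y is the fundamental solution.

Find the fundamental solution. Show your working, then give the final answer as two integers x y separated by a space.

√311 → a₀=17, period (1,1,1,2,1,…,1,1,34); ℓ=16 even so k=15
a_0=17:  p_0=17·1+0=17,  q_0=17·0+1=1
a_1=1:  p_1=1·17+1=18,  q_1=1·1+0=1
a_2=1:  p_2=1·18+17=35,  q_2=1·1+1=2
a_3=1:  p_3=1·35+18=53,  q_3=1·2+1=3
a_4=2:  p_4=2·53+35=141,  q_4=2·3+2=8
…
a_10=6:  p_10=6·217583+71158=1376656,  q_10=6·12338+4035=78063
…
a_13=1:  p_13=1·4565134+1594239=6159373,  q_13=1·258865+90401=349266
a_14=1:  p_14=1·6159373+4565134=10724507,  q_14=1·349266+258865=608131
a_15=1:  p_15=1·10724507+6159373=16883880,  q_15=1·608131+349266=957397
(x₁, y₁) = (16883880, 957397);  16883880² − 311·957397² = 1 ✓

16883880 957397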